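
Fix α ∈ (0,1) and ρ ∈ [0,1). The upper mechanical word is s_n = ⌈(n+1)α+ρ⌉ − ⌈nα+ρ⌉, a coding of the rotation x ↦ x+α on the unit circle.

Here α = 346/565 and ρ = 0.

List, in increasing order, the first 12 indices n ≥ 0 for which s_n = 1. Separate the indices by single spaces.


n=0: ⌈346/565⌉−⌈0/565⌉ = 1−0 = 1  ← one
n=1: ⌈692/565⌉−⌈346/565⌉ = 2−1 = 1  ← one
n=2: ⌈1038/565⌉−⌈692/565⌉ = 2−2 = 0
n=3: ⌈1384/565⌉−⌈1038/565⌉ = 3−2 = 1  ← one
n=4: ⌈1730/565⌉−⌈1384/565⌉ = 4−3 = 1  ← one
n=5: ⌈2076/565⌉−⌈1730/565⌉ = 4−4 = 0
n=6: ⌈2422/565⌉−⌈2076/565⌉ = 5−4 = 1  ← one
n=7: ⌈2768/565⌉−⌈2422/565⌉ = 5−5 = 0
n=8: ⌈3114/565⌉−⌈2768/565⌉ = 6−5 = 1  ← one
n=9: ⌈3460/565⌉−⌈3114/565⌉ = 7−6 = 1  ← one
n=10: ⌈3806/565⌉−⌈3460/565⌉ = 7−7 = 0
n=11: ⌈4152/565⌉−⌈3806/565⌉ = 8−7 = 1  ← one
n=12: ⌈4498/565⌉−⌈4152/565⌉ = 8−8 = 0
n=13: ⌈4844/565⌉−⌈4498/565⌉ = 9−8 = 1  ← one
n=14: ⌈5190/565⌉−⌈4844/565⌉ = 10−9 = 1  ← one
n=15: ⌈5536/565⌉−⌈5190/565⌉ = 10−10 = 0
n=16: ⌈5882/565⌉−⌈5536/565⌉ = 11−10 = 1  ← one
n=17: ⌈6228/565⌉−⌈5882/565⌉ = 12−11 = 1  ← one
positions of the first 12 ones: 0 1 3 4 6 8 9 11 13 14 16 17

0 1 3 4 6 8 9 11 13 14 16 17


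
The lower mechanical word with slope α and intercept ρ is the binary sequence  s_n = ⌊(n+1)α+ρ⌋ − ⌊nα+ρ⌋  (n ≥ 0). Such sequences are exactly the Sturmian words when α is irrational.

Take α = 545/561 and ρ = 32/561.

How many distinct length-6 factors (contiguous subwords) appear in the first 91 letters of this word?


7

t_n = ⌊(n·545+32)/561⌋ for n = 0 … 91:
  n=0…9: ⌊32/561⌋=0 ⌊577/561⌋=1 ⌊1122/561⌋=2 ⌊1667/561⌋=2 ⌊2212/561⌋=3 ⌊2757/561⌋=4 ⌊3302/561⌋=5 ⌊3847/561⌋=6 ⌊4392/561⌋=7 ⌊4937/561⌋=8
  n=10…19: ⌊5482/561⌋=9 ⌊6027/561⌋=10 ⌊6572/561⌋=11 ⌊7117/561⌋=12 ⌊7662/561⌋=13 ⌊8207/561⌋=14 ⌊8752/561⌋=15 ⌊9297/561⌋=16 ⌊9842/561⌋=17 ⌊10387/561⌋=18
  n=20…29: ⌊10932/561⌋=19 ⌊11477/561⌋=20 ⌊12022/561⌋=21 ⌊12567/561⌋=22 ⌊13112/561⌋=23 ⌊13657/561⌋=24 ⌊14202/561⌋=25 ⌊14747/561⌋=26 ⌊15292/561⌋=27 ⌊15837/561⌋=28
  n=30…39: ⌊16382/561⌋=29 ⌊16927/561⌋=30 ⌊17472/561⌋=31 ⌊18017/561⌋=32 ⌊18562/561⌋=33 ⌊19107/561⌋=34 ⌊19652/561⌋=35 ⌊20197/561⌋=36 ⌊20742/561⌋=36 ⌊21287/561⌋=37
  n=40…49: ⌊21832/561⌋=38 ⌊22377/561⌋=39 ⌊22922/561⌋=40 ⌊23467/561⌋=41 ⌊24012/561⌋=42 ⌊24557/561⌋=43 ⌊25102/561⌋=44 ⌊25647/561⌋=45 ⌊26192/561⌋=46 ⌊26737/561⌋=47
  n=50…59: ⌊27282/561⌋=48 ⌊27827/561⌋=49 ⌊28372/561⌋=50 ⌊28917/561⌋=51 ⌊29462/561⌋=52 ⌊30007/561⌋=53 ⌊30552/561⌋=54 ⌊31097/561⌋=55 ⌊31642/561⌋=56 ⌊32187/561⌋=57
  n=60…69: ⌊32732/561⌋=58 ⌊33277/561⌋=59 ⌊33822/561⌋=60 ⌊34367/561⌋=61 ⌊34912/561⌋=62 ⌊35457/561⌋=63 ⌊36002/561⌋=64 ⌊36547/561⌋=65 ⌊37092/561⌋=66 ⌊37637/561⌋=67
  n=70…79: ⌊38182/561⌋=68 ⌊38727/561⌋=69 ⌊39272/561⌋=70 ⌊39817/561⌋=70 ⌊40362/561⌋=71 ⌊40907/561⌋=72 ⌊41452/561⌋=73 ⌊41997/561⌋=74 ⌊42542/561⌋=75 ⌊43087/561⌋=76
  n=80…89: ⌊43632/561⌋=77 ⌊44177/561⌋=78 ⌊44722/561⌋=79 ⌊45267/561⌋=80 ⌊45812/561⌋=81 ⌊46357/561⌋=82 ⌊46902/561⌋=83 ⌊47447/561⌋=84 ⌊47992/561⌋=85 ⌊48537/561⌋=86
  n=90…91: ⌊49082/561⌋=87 ⌊49627/561⌋=88
s_n = t_(n+1) − t_n for n = 0 … 90 gives
prefix = 1101111111111111111111111111111111111011111111111111111111111111111111110111111111111111111
slide a length-6 window over [0..5] … [85..90] (86 windows); first occurrence of each distinct factor:
  [  0..  5] 110111
  [  1..  6] 101111
  [  2..  7] 011111
  [  3..  8] 111111
  [ 32.. 37] 111110
  [ 33.. 38] 111101
  [ 34.. 39] 111011
  (the other 79 windows repeat one of these)
distinct factors: {011111, 101111, 110111, 111011, 111101, 111110, 111111}
count = 7  (Sturmian bound for length 6 is 7)


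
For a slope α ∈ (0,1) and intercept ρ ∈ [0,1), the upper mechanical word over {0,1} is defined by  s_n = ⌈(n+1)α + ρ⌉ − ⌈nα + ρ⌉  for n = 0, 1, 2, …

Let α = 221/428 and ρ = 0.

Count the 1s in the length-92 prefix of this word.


48

#1s = Σ_{n=0}^{91} s_n = Σ_{n=0}^{91} (⌈(n+1)α+ρ⌉ − ⌈nα+ρ⌉)
the sum telescopes: every ⌈nα+ρ⌉ with 0 < n < 92 appears once with + and once with −, leaving ⌈92α+ρ⌉ − ⌈0·α+ρ⌉
92α + ρ = (92·221) / 428 = 20332/428
ρ = 0/428
⌈20332/428⌉ = 48,  ⌈0/428⌉ = 0
#1s = 48 − 0 = 48


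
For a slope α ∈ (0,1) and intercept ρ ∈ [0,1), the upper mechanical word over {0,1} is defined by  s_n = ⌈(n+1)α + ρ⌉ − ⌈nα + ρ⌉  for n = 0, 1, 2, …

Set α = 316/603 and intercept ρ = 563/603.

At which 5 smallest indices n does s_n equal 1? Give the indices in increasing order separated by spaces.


n=0: ⌈879/603⌉−⌈563/603⌉ = 2−1 = 1  ← one
n=1: ⌈1195/603⌉−⌈879/603⌉ = 2−2 = 0
n=2: ⌈1511/603⌉−⌈1195/603⌉ = 3−2 = 1  ← one
n=3: ⌈1827/603⌉−⌈1511/603⌉ = 4−3 = 1  ← one
n=4: ⌈2143/603⌉−⌈1827/603⌉ = 4−4 = 0
n=5: ⌈2459/603⌉−⌈2143/603⌉ = 5−4 = 1  ← one
n=6: ⌈2775/603⌉−⌈2459/603⌉ = 5−5 = 0
n=7: ⌈3091/603⌉−⌈2775/603⌉ = 6−5 = 1  ← one
positions of the first 5 ones: 0 2 3 5 7

0 2 3 5 7


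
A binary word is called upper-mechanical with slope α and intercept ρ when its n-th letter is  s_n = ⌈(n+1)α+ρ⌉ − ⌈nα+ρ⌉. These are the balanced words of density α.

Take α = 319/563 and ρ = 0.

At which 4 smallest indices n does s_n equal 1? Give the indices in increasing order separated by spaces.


n=0: ⌈319/563⌉−⌈0/563⌉ = 1−0 = 1  ← one
n=1: ⌈638/563⌉−⌈319/563⌉ = 2−1 = 1  ← one
n=2: ⌈957/563⌉−⌈638/563⌉ = 2−2 = 0
n=3: ⌈1276/563⌉−⌈957/563⌉ = 3−2 = 1  ← one
n=4: ⌈1595/563⌉−⌈1276/563⌉ = 3−3 = 0
n=5: ⌈1914/563⌉−⌈1595/563⌉ = 4−3 = 1  ← one
positions of the first 4 ones: 0 1 3 5

0 1 3 5


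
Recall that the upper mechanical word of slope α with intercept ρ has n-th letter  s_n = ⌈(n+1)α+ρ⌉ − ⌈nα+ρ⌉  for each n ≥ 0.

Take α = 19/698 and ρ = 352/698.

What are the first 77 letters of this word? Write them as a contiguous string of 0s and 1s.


00000000000000000010000000000000000000000000000000000010000000000000000000000

n=0: ⌈(1·19+352)/698⌉ − ⌈(0·19+352)/698⌉ = ⌈371/698⌉ − ⌈352/698⌉ = 1 − 1 = 0
n=1: ⌈(2·19+352)/698⌉ − ⌈(1·19+352)/698⌉ = ⌈390/698⌉ − ⌈371/698⌉ = 1 − 1 = 0
n=2: ⌈(3·19+352)/698⌉ − ⌈(2·19+352)/698⌉ = ⌈409/698⌉ − ⌈390/698⌉ = 1 − 1 = 0
n=3: ⌈(4·19+352)/698⌉ − ⌈(3·19+352)/698⌉ = ⌈428/698⌉ − ⌈409/698⌉ = 1 − 1 = 0
n=4: ⌈(5·19+352)/698⌉ − ⌈(4·19+352)/698⌉ = ⌈447/698⌉ − ⌈428/698⌉ = 1 − 1 = 0
n=5: ⌈(6·19+352)/698⌉ − ⌈(5·19+352)/698⌉ = ⌈466/698⌉ − ⌈447/698⌉ = 1 − 1 = 0
n=6: ⌈(7·19+352)/698⌉ − ⌈(6·19+352)/698⌉ = ⌈485/698⌉ − ⌈466/698⌉ = 1 − 1 = 0
n=7: ⌈(8·19+352)/698⌉ − ⌈(7·19+352)/698⌉ = ⌈504/698⌉ − ⌈485/698⌉ = 1 − 1 = 0
n=8: ⌈(9·19+352)/698⌉ − ⌈(8·19+352)/698⌉ = ⌈523/698⌉ − ⌈504/698⌉ = 1 − 1 = 0
n=9: ⌈(10·19+352)/698⌉ − ⌈(9·19+352)/698⌉ = ⌈542/698⌉ − ⌈523/698⌉ = 1 − 1 = 0
n=10: ⌈(11·19+352)/698⌉ − ⌈(10·19+352)/698⌉ = ⌈561/698⌉ − ⌈542/698⌉ = 1 − 1 = 0
n=11: ⌈(12·19+352)/698⌉ − ⌈(11·19+352)/698⌉ = ⌈580/698⌉ − ⌈561/698⌉ = 1 − 1 = 0
n=12: ⌈(13·19+352)/698⌉ − ⌈(12·19+352)/698⌉ = ⌈599/698⌉ − ⌈580/698⌉ = 1 − 1 = 0
n=13: ⌈(14·19+352)/698⌉ − ⌈(13·19+352)/698⌉ = ⌈618/698⌉ − ⌈599/698⌉ = 1 − 1 = 0
n=14: ⌈(15·19+352)/698⌉ − ⌈(14·19+352)/698⌉ = ⌈637/698⌉ − ⌈618/698⌉ = 1 − 1 = 0
n=15: ⌈(16·19+352)/698⌉ − ⌈(15·19+352)/698⌉ = ⌈656/698⌉ − ⌈637/698⌉ = 1 − 1 = 0
n=16: ⌈(17·19+352)/698⌉ − ⌈(16·19+352)/698⌉ = ⌈675/698⌉ − ⌈656/698⌉ = 1 − 1 = 0
n=17: ⌈(18·19+352)/698⌉ − ⌈(17·19+352)/698⌉ = ⌈694/698⌉ − ⌈675/698⌉ = 1 − 1 = 0
n=18: ⌈(19·19+352)/698⌉ − ⌈(18·19+352)/698⌉ = ⌈713/698⌉ − ⌈694/698⌉ = 2 − 1 = 1
n=19: ⌈(20·19+352)/698⌉ − ⌈(19·19+352)/698⌉ = ⌈732/698⌉ − ⌈713/698⌉ = 2 − 2 = 0
n=20: ⌈(21·19+352)/698⌉ − ⌈(20·19+352)/698⌉ = ⌈751/698⌉ − ⌈732/698⌉ = 2 − 2 = 0
n=21: ⌈(22·19+352)/698⌉ − ⌈(21·19+352)/698⌉ = ⌈770/698⌉ − ⌈751/698⌉ = 2 − 2 = 0
n=22: ⌈(23·19+352)/698⌉ − ⌈(22·19+352)/698⌉ = ⌈789/698⌉ − ⌈770/698⌉ = 2 − 2 = 0
n=23: ⌈(24·19+352)/698⌉ − ⌈(23·19+352)/698⌉ = ⌈808/698⌉ − ⌈789/698⌉ = 2 − 2 = 0
n=24: ⌈(25·19+352)/698⌉ − ⌈(24·19+352)/698⌉ = ⌈827/698⌉ − ⌈808/698⌉ = 2 − 2 = 0
n=25: ⌈(26·19+352)/698⌉ − ⌈(25·19+352)/698⌉ = ⌈846/698⌉ − ⌈827/698⌉ = 2 − 2 = 0
n=26: ⌈(27·19+352)/698⌉ − ⌈(26·19+352)/698⌉ = ⌈865/698⌉ − ⌈846/698⌉ = 2 − 2 = 0
n=27: ⌈(28·19+352)/698⌉ − ⌈(27·19+352)/698⌉ = ⌈884/698⌉ − ⌈865/698⌉ = 2 − 2 = 0
n=28: ⌈(29·19+352)/698⌉ − ⌈(28·19+352)/698⌉ = ⌈903/698⌉ − ⌈884/698⌉ = 2 − 2 = 0
n=29: ⌈(30·19+352)/698⌉ − ⌈(29·19+352)/698⌉ = ⌈922/698⌉ − ⌈903/698⌉ = 2 − 2 = 0
n=30: ⌈(31·19+352)/698⌉ − ⌈(30·19+352)/698⌉ = ⌈941/698⌉ − ⌈922/698⌉ = 2 − 2 = 0
n=31: ⌈(32·19+352)/698⌉ − ⌈(31·19+352)/698⌉ = ⌈960/698⌉ − ⌈941/698⌉ = 2 − 2 = 0
n=32: ⌈(33·19+352)/698⌉ − ⌈(32·19+352)/698⌉ = ⌈979/698⌉ − ⌈960/698⌉ = 2 − 2 = 0
n=33: ⌈(34·19+352)/698⌉ − ⌈(33·19+352)/698⌉ = ⌈998/698⌉ − ⌈979/698⌉ = 2 − 2 = 0
n=34: ⌈(35·19+352)/698⌉ − ⌈(34·19+352)/698⌉ = ⌈1017/698⌉ − ⌈998/698⌉ = 2 − 2 = 0
n=35: ⌈(36·19+352)/698⌉ − ⌈(35·19+352)/698⌉ = ⌈1036/698⌉ − ⌈1017/698⌉ = 2 − 2 = 0
n=36: ⌈(37·19+352)/698⌉ − ⌈(36·19+352)/698⌉ = ⌈1055/698⌉ − ⌈1036/698⌉ = 2 − 2 = 0
n=37: ⌈(38·19+352)/698⌉ − ⌈(37·19+352)/698⌉ = ⌈1074/698⌉ − ⌈1055/698⌉ = 2 − 2 = 0
n=38: ⌈(39·19+352)/698⌉ − ⌈(38·19+352)/698⌉ = ⌈1093/698⌉ − ⌈1074/698⌉ = 2 − 2 = 0
n=39: ⌈(40·19+352)/698⌉ − ⌈(39·19+352)/698⌉ = ⌈1112/698⌉ − ⌈1093/698⌉ = 2 − 2 = 0
n=40: ⌈(41·19+352)/698⌉ − ⌈(40·19+352)/698⌉ = ⌈1131/698⌉ − ⌈1112/698⌉ = 2 − 2 = 0
n=41: ⌈(42·19+352)/698⌉ − ⌈(41·19+352)/698⌉ = ⌈1150/698⌉ − ⌈1131/698⌉ = 2 − 2 = 0
n=42: ⌈(43·19+352)/698⌉ − ⌈(42·19+352)/698⌉ = ⌈1169/698⌉ − ⌈1150/698⌉ = 2 − 2 = 0
n=43: ⌈(44·19+352)/698⌉ − ⌈(43·19+352)/698⌉ = ⌈1188/698⌉ − ⌈1169/698⌉ = 2 − 2 = 0
n=44: ⌈(45·19+352)/698⌉ − ⌈(44·19+352)/698⌉ = ⌈1207/698⌉ − ⌈1188/698⌉ = 2 − 2 = 0
n=45: ⌈(46·19+352)/698⌉ − ⌈(45·19+352)/698⌉ = ⌈1226/698⌉ − ⌈1207/698⌉ = 2 − 2 = 0
n=46: ⌈(47·19+352)/698⌉ − ⌈(46·19+352)/698⌉ = ⌈1245/698⌉ − ⌈1226/698⌉ = 2 − 2 = 0
n=47: ⌈(48·19+352)/698⌉ − ⌈(47·19+352)/698⌉ = ⌈1264/698⌉ − ⌈1245/698⌉ = 2 − 2 = 0
n=48: ⌈(49·19+352)/698⌉ − ⌈(48·19+352)/698⌉ = ⌈1283/698⌉ − ⌈1264/698⌉ = 2 − 2 = 0
n=49: ⌈(50·19+352)/698⌉ − ⌈(49·19+352)/698⌉ = ⌈1302/698⌉ − ⌈1283/698⌉ = 2 − 2 = 0
n=50: ⌈(51·19+352)/698⌉ − ⌈(50·19+352)/698⌉ = ⌈1321/698⌉ − ⌈1302/698⌉ = 2 − 2 = 0
n=51: ⌈(52·19+352)/698⌉ − ⌈(51·19+352)/698⌉ = ⌈1340/698⌉ − ⌈1321/698⌉ = 2 − 2 = 0
n=52: ⌈(53·19+352)/698⌉ − ⌈(52·19+352)/698⌉ = ⌈1359/698⌉ − ⌈1340/698⌉ = 2 − 2 = 0
n=53: ⌈(54·19+352)/698⌉ − ⌈(53·19+352)/698⌉ = ⌈1378/698⌉ − ⌈1359/698⌉ = 2 − 2 = 0
n=54: ⌈(55·19+352)/698⌉ − ⌈(54·19+352)/698⌉ = ⌈1397/698⌉ − ⌈1378/698⌉ = 3 − 2 = 1
n=55: ⌈(56·19+352)/698⌉ − ⌈(55·19+352)/698⌉ = ⌈1416/698⌉ − ⌈1397/698⌉ = 3 − 3 = 0
n=56: ⌈(57·19+352)/698⌉ − ⌈(56·19+352)/698⌉ = ⌈1435/698⌉ − ⌈1416/698⌉ = 3 − 3 = 0
n=57: ⌈(58·19+352)/698⌉ − ⌈(57·19+352)/698⌉ = ⌈1454/698⌉ − ⌈1435/698⌉ = 3 − 3 = 0
n=58: ⌈(59·19+352)/698⌉ − ⌈(58·19+352)/698⌉ = ⌈1473/698⌉ − ⌈1454/698⌉ = 3 − 3 = 0
n=59: ⌈(60·19+352)/698⌉ − ⌈(59·19+352)/698⌉ = ⌈1492/698⌉ − ⌈1473/698⌉ = 3 − 3 = 0
n=60: ⌈(61·19+352)/698⌉ − ⌈(60·19+352)/698⌉ = ⌈1511/698⌉ − ⌈1492/698⌉ = 3 − 3 = 0
n=61: ⌈(62·19+352)/698⌉ − ⌈(61·19+352)/698⌉ = ⌈1530/698⌉ − ⌈1511/698⌉ = 3 − 3 = 0
n=62: ⌈(63·19+352)/698⌉ − ⌈(62·19+352)/698⌉ = ⌈1549/698⌉ − ⌈1530/698⌉ = 3 − 3 = 0
n=63: ⌈(64·19+352)/698⌉ − ⌈(63·19+352)/698⌉ = ⌈1568/698⌉ − ⌈1549/698⌉ = 3 − 3 = 0
n=64: ⌈(65·19+352)/698⌉ − ⌈(64·19+352)/698⌉ = ⌈1587/698⌉ − ⌈1568/698⌉ = 3 − 3 = 0
n=65: ⌈(66·19+352)/698⌉ − ⌈(65·19+352)/698⌉ = ⌈1606/698⌉ − ⌈1587/698⌉ = 3 − 3 = 0
n=66: ⌈(67·19+352)/698⌉ − ⌈(66·19+352)/698⌉ = ⌈1625/698⌉ − ⌈1606/698⌉ = 3 − 3 = 0
n=67: ⌈(68·19+352)/698⌉ − ⌈(67·19+352)/698⌉ = ⌈1644/698⌉ − ⌈1625/698⌉ = 3 − 3 = 0
n=68: ⌈(69·19+352)/698⌉ − ⌈(68·19+352)/698⌉ = ⌈1663/698⌉ − ⌈1644/698⌉ = 3 − 3 = 0
n=69: ⌈(70·19+352)/698⌉ − ⌈(69·19+352)/698⌉ = ⌈1682/698⌉ − ⌈1663/698⌉ = 3 − 3 = 0
n=70: ⌈(71·19+352)/698⌉ − ⌈(70·19+352)/698⌉ = ⌈1701/698⌉ − ⌈1682/698⌉ = 3 − 3 = 0
n=71: ⌈(72·19+352)/698⌉ − ⌈(71·19+352)/698⌉ = ⌈1720/698⌉ − ⌈1701/698⌉ = 3 − 3 = 0
n=72: ⌈(73·19+352)/698⌉ − ⌈(72·19+352)/698⌉ = ⌈1739/698⌉ − ⌈1720/698⌉ = 3 − 3 = 0
n=73: ⌈(74·19+352)/698⌉ − ⌈(73·19+352)/698⌉ = ⌈1758/698⌉ − ⌈1739/698⌉ = 3 − 3 = 0
n=74: ⌈(75·19+352)/698⌉ − ⌈(74·19+352)/698⌉ = ⌈1777/698⌉ − ⌈1758/698⌉ = 3 − 3 = 0
n=75: ⌈(76·19+352)/698⌉ − ⌈(75·19+352)/698⌉ = ⌈1796/698⌉ − ⌈1777/698⌉ = 3 − 3 = 0
n=76: ⌈(77·19+352)/698⌉ − ⌈(76·19+352)/698⌉ = ⌈1815/698⌉ − ⌈1796/698⌉ = 3 − 3 = 0


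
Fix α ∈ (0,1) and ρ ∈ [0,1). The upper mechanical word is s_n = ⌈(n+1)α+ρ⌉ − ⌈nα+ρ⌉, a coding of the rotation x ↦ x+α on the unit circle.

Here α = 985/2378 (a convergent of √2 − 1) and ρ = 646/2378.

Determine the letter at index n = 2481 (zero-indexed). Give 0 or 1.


(n+1)α + ρ = (2482·985 + 646) / 2378 = 2445416/2378
nα + ρ     = (2481·985 + 646) / 2378 = 2444431/2378
⌈2445416/2378⌉ = 1029,  ⌈2444431/2378⌉ = 1028
s_{2481} = 1029 − 1028 = 1

1


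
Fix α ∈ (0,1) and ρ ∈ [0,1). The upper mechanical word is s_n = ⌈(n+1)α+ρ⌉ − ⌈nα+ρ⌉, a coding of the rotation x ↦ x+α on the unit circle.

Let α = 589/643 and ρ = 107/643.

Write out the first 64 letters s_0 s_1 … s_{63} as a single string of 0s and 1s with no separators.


n=0: ⌈(1·589+107)/643⌉ − ⌈(0·589+107)/643⌉ = ⌈696/643⌉ − ⌈107/643⌉ = 2 − 1 = 1
n=1: ⌈(2·589+107)/643⌉ − ⌈(1·589+107)/643⌉ = ⌈1285/643⌉ − ⌈696/643⌉ = 2 − 2 = 0
n=2: ⌈(3·589+107)/643⌉ − ⌈(2·589+107)/643⌉ = ⌈1874/643⌉ − ⌈1285/643⌉ = 3 − 2 = 1
n=3: ⌈(4·589+107)/643⌉ − ⌈(3·589+107)/643⌉ = ⌈2463/643⌉ − ⌈1874/643⌉ = 4 − 3 = 1
n=4: ⌈(5·589+107)/643⌉ − ⌈(4·589+107)/643⌉ = ⌈3052/643⌉ − ⌈2463/643⌉ = 5 − 4 = 1
n=5: ⌈(6·589+107)/643⌉ − ⌈(5·589+107)/643⌉ = ⌈3641/643⌉ − ⌈3052/643⌉ = 6 − 5 = 1
n=6: ⌈(7·589+107)/643⌉ − ⌈(6·589+107)/643⌉ = ⌈4230/643⌉ − ⌈3641/643⌉ = 7 − 6 = 1
n=7: ⌈(8·589+107)/643⌉ − ⌈(7·589+107)/643⌉ = ⌈4819/643⌉ − ⌈4230/643⌉ = 8 − 7 = 1
n=8: ⌈(9·589+107)/643⌉ − ⌈(8·589+107)/643⌉ = ⌈5408/643⌉ − ⌈4819/643⌉ = 9 − 8 = 1
n=9: ⌈(10·589+107)/643⌉ − ⌈(9·589+107)/643⌉ = ⌈5997/643⌉ − ⌈5408/643⌉ = 10 − 9 = 1
n=10: ⌈(11·589+107)/643⌉ − ⌈(10·589+107)/643⌉ = ⌈6586/643⌉ − ⌈5997/643⌉ = 11 − 10 = 1
n=11: ⌈(12·589+107)/643⌉ − ⌈(11·589+107)/643⌉ = ⌈7175/643⌉ − ⌈6586/643⌉ = 12 − 11 = 1
n=12: ⌈(13·589+107)/643⌉ − ⌈(12·589+107)/643⌉ = ⌈7764/643⌉ − ⌈7175/643⌉ = 13 − 12 = 1
n=13: ⌈(14·589+107)/643⌉ − ⌈(13·589+107)/643⌉ = ⌈8353/643⌉ − ⌈7764/643⌉ = 13 − 13 = 0
n=14: ⌈(15·589+107)/643⌉ − ⌈(14·589+107)/643⌉ = ⌈8942/643⌉ − ⌈8353/643⌉ = 14 − 13 = 1
n=15: ⌈(16·589+107)/643⌉ − ⌈(15·589+107)/643⌉ = ⌈9531/643⌉ − ⌈8942/643⌉ = 15 − 14 = 1
n=16: ⌈(17·589+107)/643⌉ − ⌈(16·589+107)/643⌉ = ⌈10120/643⌉ − ⌈9531/643⌉ = 16 − 15 = 1
n=17: ⌈(18·589+107)/643⌉ − ⌈(17·589+107)/643⌉ = ⌈10709/643⌉ − ⌈10120/643⌉ = 17 − 16 = 1
n=18: ⌈(19·589+107)/643⌉ − ⌈(18·589+107)/643⌉ = ⌈11298/643⌉ − ⌈10709/643⌉ = 18 − 17 = 1
n=19: ⌈(20·589+107)/643⌉ − ⌈(19·589+107)/643⌉ = ⌈11887/643⌉ − ⌈11298/643⌉ = 19 − 18 = 1
n=20: ⌈(21·589+107)/643⌉ − ⌈(20·589+107)/643⌉ = ⌈12476/643⌉ − ⌈11887/643⌉ = 20 − 19 = 1
n=21: ⌈(22·589+107)/643⌉ − ⌈(21·589+107)/643⌉ = ⌈13065/643⌉ − ⌈12476/643⌉ = 21 − 20 = 1
n=22: ⌈(23·589+107)/643⌉ − ⌈(22·589+107)/643⌉ = ⌈13654/643⌉ − ⌈13065/643⌉ = 22 − 21 = 1
n=23: ⌈(24·589+107)/643⌉ − ⌈(23·589+107)/643⌉ = ⌈14243/643⌉ − ⌈13654/643⌉ = 23 − 22 = 1
n=24: ⌈(25·589+107)/643⌉ − ⌈(24·589+107)/643⌉ = ⌈14832/643⌉ − ⌈14243/643⌉ = 24 − 23 = 1
n=25: ⌈(26·589+107)/643⌉ − ⌈(25·589+107)/643⌉ = ⌈15421/643⌉ − ⌈14832/643⌉ = 24 − 24 = 0
n=26: ⌈(27·589+107)/643⌉ − ⌈(26·589+107)/643⌉ = ⌈16010/643⌉ − ⌈15421/643⌉ = 25 − 24 = 1
n=27: ⌈(28·589+107)/643⌉ − ⌈(27·589+107)/643⌉ = ⌈16599/643⌉ − ⌈16010/643⌉ = 26 − 25 = 1
n=28: ⌈(29·589+107)/643⌉ − ⌈(28·589+107)/643⌉ = ⌈17188/643⌉ − ⌈16599/643⌉ = 27 − 26 = 1
n=29: ⌈(30·589+107)/643⌉ − ⌈(29·589+107)/643⌉ = ⌈17777/643⌉ − ⌈17188/643⌉ = 28 − 27 = 1
n=30: ⌈(31·589+107)/643⌉ − ⌈(30·589+107)/643⌉ = ⌈18366/643⌉ − ⌈17777/643⌉ = 29 − 28 = 1
n=31: ⌈(32·589+107)/643⌉ − ⌈(31·589+107)/643⌉ = ⌈18955/643⌉ − ⌈18366/643⌉ = 30 − 29 = 1
n=32: ⌈(33·589+107)/643⌉ − ⌈(32·589+107)/643⌉ = ⌈19544/643⌉ − ⌈18955/643⌉ = 31 − 30 = 1
n=33: ⌈(34·589+107)/643⌉ − ⌈(33·589+107)/643⌉ = ⌈20133/643⌉ − ⌈19544/643⌉ = 32 − 31 = 1
n=34: ⌈(35·589+107)/643⌉ − ⌈(34·589+107)/643⌉ = ⌈20722/643⌉ − ⌈20133/643⌉ = 33 − 32 = 1
n=35: ⌈(36·589+107)/643⌉ − ⌈(35·589+107)/643⌉ = ⌈21311/643⌉ − ⌈20722/643⌉ = 34 − 33 = 1
n=36: ⌈(37·589+107)/643⌉ − ⌈(36·589+107)/643⌉ = ⌈21900/643⌉ − ⌈21311/643⌉ = 35 − 34 = 1
n=37: ⌈(38·589+107)/643⌉ − ⌈(37·589+107)/643⌉ = ⌈22489/643⌉ − ⌈21900/643⌉ = 35 − 35 = 0
n=38: ⌈(39·589+107)/643⌉ − ⌈(38·589+107)/643⌉ = ⌈23078/643⌉ − ⌈22489/643⌉ = 36 − 35 = 1
n=39: ⌈(40·589+107)/643⌉ − ⌈(39·589+107)/643⌉ = ⌈23667/643⌉ − ⌈23078/643⌉ = 37 − 36 = 1
n=40: ⌈(41·589+107)/643⌉ − ⌈(40·589+107)/643⌉ = ⌈24256/643⌉ − ⌈23667/643⌉ = 38 − 37 = 1
n=41: ⌈(42·589+107)/643⌉ − ⌈(41·589+107)/643⌉ = ⌈24845/643⌉ − ⌈24256/643⌉ = 39 − 38 = 1
n=42: ⌈(43·589+107)/643⌉ − ⌈(42·589+107)/643⌉ = ⌈25434/643⌉ − ⌈24845/643⌉ = 40 − 39 = 1
n=43: ⌈(44·589+107)/643⌉ − ⌈(43·589+107)/643⌉ = ⌈26023/643⌉ − ⌈25434/643⌉ = 41 − 40 = 1
n=44: ⌈(45·589+107)/643⌉ − ⌈(44·589+107)/643⌉ = ⌈26612/643⌉ − ⌈26023/643⌉ = 42 − 41 = 1
n=45: ⌈(46·589+107)/643⌉ − ⌈(45·589+107)/643⌉ = ⌈27201/643⌉ − ⌈26612/643⌉ = 43 − 42 = 1
n=46: ⌈(47·589+107)/643⌉ − ⌈(46·589+107)/643⌉ = ⌈27790/643⌉ − ⌈27201/643⌉ = 44 − 43 = 1
n=47: ⌈(48·589+107)/643⌉ − ⌈(47·589+107)/643⌉ = ⌈28379/643⌉ − ⌈27790/643⌉ = 45 − 44 = 1
n=48: ⌈(49·589+107)/643⌉ − ⌈(48·589+107)/643⌉ = ⌈28968/643⌉ − ⌈28379/643⌉ = 46 − 45 = 1
n=49: ⌈(50·589+107)/643⌉ − ⌈(49·589+107)/643⌉ = ⌈29557/643⌉ − ⌈28968/643⌉ = 46 − 46 = 0
n=50: ⌈(51·589+107)/643⌉ − ⌈(50·589+107)/643⌉ = ⌈30146/643⌉ − ⌈29557/643⌉ = 47 − 46 = 1
n=51: ⌈(52·589+107)/643⌉ − ⌈(51·589+107)/643⌉ = ⌈30735/643⌉ − ⌈30146/643⌉ = 48 − 47 = 1
n=52: ⌈(53·589+107)/643⌉ − ⌈(52·589+107)/643⌉ = ⌈31324/643⌉ − ⌈30735/643⌉ = 49 − 48 = 1
n=53: ⌈(54·589+107)/643⌉ − ⌈(53·589+107)/643⌉ = ⌈31913/643⌉ − ⌈31324/643⌉ = 50 − 49 = 1
n=54: ⌈(55·589+107)/643⌉ − ⌈(54·589+107)/643⌉ = ⌈32502/643⌉ − ⌈31913/643⌉ = 51 − 50 = 1
n=55: ⌈(56·589+107)/643⌉ − ⌈(55·589+107)/643⌉ = ⌈33091/643⌉ − ⌈32502/643⌉ = 52 − 51 = 1
n=56: ⌈(57·589+107)/643⌉ − ⌈(56·589+107)/643⌉ = ⌈33680/643⌉ − ⌈33091/643⌉ = 53 − 52 = 1
n=57: ⌈(58·589+107)/643⌉ − ⌈(57·589+107)/643⌉ = ⌈34269/643⌉ − ⌈33680/643⌉ = 54 − 53 = 1
n=58: ⌈(59·589+107)/643⌉ − ⌈(58·589+107)/643⌉ = ⌈34858/643⌉ − ⌈34269/643⌉ = 55 − 54 = 1
n=59: ⌈(60·589+107)/643⌉ − ⌈(59·589+107)/643⌉ = ⌈35447/643⌉ − ⌈34858/643⌉ = 56 − 55 = 1
n=60: ⌈(61·589+107)/643⌉ − ⌈(60·589+107)/643⌉ = ⌈36036/643⌉ − ⌈35447/643⌉ = 57 − 56 = 1
n=61: ⌈(62·589+107)/643⌉ − ⌈(61·589+107)/643⌉ = ⌈36625/643⌉ − ⌈36036/643⌉ = 57 − 57 = 0
n=62: ⌈(63·589+107)/643⌉ − ⌈(62·589+107)/643⌉ = ⌈37214/643⌉ − ⌈36625/643⌉ = 58 − 57 = 1
n=63: ⌈(64·589+107)/643⌉ − ⌈(63·589+107)/643⌉ = ⌈37803/643⌉ − ⌈37214/643⌉ = 59 − 58 = 1

1011111111111011111111111011111111111011111111111011111111111011


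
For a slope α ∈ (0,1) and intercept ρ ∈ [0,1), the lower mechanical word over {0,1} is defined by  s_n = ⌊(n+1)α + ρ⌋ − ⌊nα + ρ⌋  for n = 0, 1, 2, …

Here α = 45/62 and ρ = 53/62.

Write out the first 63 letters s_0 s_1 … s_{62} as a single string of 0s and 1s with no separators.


n=0: ⌊(1·45+53)/62⌋ − ⌊(0·45+53)/62⌋ = ⌊98/62⌋ − ⌊53/62⌋ = 1 − 0 = 1
n=1: ⌊(2·45+53)/62⌋ − ⌊(1·45+53)/62⌋ = ⌊143/62⌋ − ⌊98/62⌋ = 2 − 1 = 1
n=2: ⌊(3·45+53)/62⌋ − ⌊(2·45+53)/62⌋ = ⌊188/62⌋ − ⌊143/62⌋ = 3 − 2 = 1
n=3: ⌊(4·45+53)/62⌋ − ⌊(3·45+53)/62⌋ = ⌊233/62⌋ − ⌊188/62⌋ = 3 − 3 = 0
n=4: ⌊(5·45+53)/62⌋ − ⌊(4·45+53)/62⌋ = ⌊278/62⌋ − ⌊233/62⌋ = 4 − 3 = 1
n=5: ⌊(6·45+53)/62⌋ − ⌊(5·45+53)/62⌋ = ⌊323/62⌋ − ⌊278/62⌋ = 5 − 4 = 1
n=6: ⌊(7·45+53)/62⌋ − ⌊(6·45+53)/62⌋ = ⌊368/62⌋ − ⌊323/62⌋ = 5 − 5 = 0
n=7: ⌊(8·45+53)/62⌋ − ⌊(7·45+53)/62⌋ = ⌊413/62⌋ − ⌊368/62⌋ = 6 − 5 = 1
n=8: ⌊(9·45+53)/62⌋ − ⌊(8·45+53)/62⌋ = ⌊458/62⌋ − ⌊413/62⌋ = 7 − 6 = 1
n=9: ⌊(10·45+53)/62⌋ − ⌊(9·45+53)/62⌋ = ⌊503/62⌋ − ⌊458/62⌋ = 8 − 7 = 1
n=10: ⌊(11·45+53)/62⌋ − ⌊(10·45+53)/62⌋ = ⌊548/62⌋ − ⌊503/62⌋ = 8 − 8 = 0
n=11: ⌊(12·45+53)/62⌋ − ⌊(11·45+53)/62⌋ = ⌊593/62⌋ − ⌊548/62⌋ = 9 − 8 = 1
n=12: ⌊(13·45+53)/62⌋ − ⌊(12·45+53)/62⌋ = ⌊638/62⌋ − ⌊593/62⌋ = 10 − 9 = 1
n=13: ⌊(14·45+53)/62⌋ − ⌊(13·45+53)/62⌋ = ⌊683/62⌋ − ⌊638/62⌋ = 11 − 10 = 1
n=14: ⌊(15·45+53)/62⌋ − ⌊(14·45+53)/62⌋ = ⌊728/62⌋ − ⌊683/62⌋ = 11 − 11 = 0
n=15: ⌊(16·45+53)/62⌋ − ⌊(15·45+53)/62⌋ = ⌊773/62⌋ − ⌊728/62⌋ = 12 − 11 = 1
n=16: ⌊(17·45+53)/62⌋ − ⌊(16·45+53)/62⌋ = ⌊818/62⌋ − ⌊773/62⌋ = 13 − 12 = 1
n=17: ⌊(18·45+53)/62⌋ − ⌊(17·45+53)/62⌋ = ⌊863/62⌋ − ⌊818/62⌋ = 13 − 13 = 0
n=18: ⌊(19·45+53)/62⌋ − ⌊(18·45+53)/62⌋ = ⌊908/62⌋ − ⌊863/62⌋ = 14 − 13 = 1
n=19: ⌊(20·45+53)/62⌋ − ⌊(19·45+53)/62⌋ = ⌊953/62⌋ − ⌊908/62⌋ = 15 − 14 = 1
n=20: ⌊(21·45+53)/62⌋ − ⌊(20·45+53)/62⌋ = ⌊998/62⌋ − ⌊953/62⌋ = 16 − 15 = 1
n=21: ⌊(22·45+53)/62⌋ − ⌊(21·45+53)/62⌋ = ⌊1043/62⌋ − ⌊998/62⌋ = 16 − 16 = 0
n=22: ⌊(23·45+53)/62⌋ − ⌊(22·45+53)/62⌋ = ⌊1088/62⌋ − ⌊1043/62⌋ = 17 − 16 = 1
n=23: ⌊(24·45+53)/62⌋ − ⌊(23·45+53)/62⌋ = ⌊1133/62⌋ − ⌊1088/62⌋ = 18 − 17 = 1
n=24: ⌊(25·45+53)/62⌋ − ⌊(24·45+53)/62⌋ = ⌊1178/62⌋ − ⌊1133/62⌋ = 19 − 18 = 1
n=25: ⌊(26·45+53)/62⌋ − ⌊(25·45+53)/62⌋ = ⌊1223/62⌋ − ⌊1178/62⌋ = 19 − 19 = 0
n=26: ⌊(27·45+53)/62⌋ − ⌊(26·45+53)/62⌋ = ⌊1268/62⌋ − ⌊1223/62⌋ = 20 − 19 = 1
n=27: ⌊(28·45+53)/62⌋ − ⌊(27·45+53)/62⌋ = ⌊1313/62⌋ − ⌊1268/62⌋ = 21 − 20 = 1
n=28: ⌊(29·45+53)/62⌋ − ⌊(28·45+53)/62⌋ = ⌊1358/62⌋ − ⌊1313/62⌋ = 21 − 21 = 0
n=29: ⌊(30·45+53)/62⌋ − ⌊(29·45+53)/62⌋ = ⌊1403/62⌋ − ⌊1358/62⌋ = 22 − 21 = 1
n=30: ⌊(31·45+53)/62⌋ − ⌊(30·45+53)/62⌋ = ⌊1448/62⌋ − ⌊1403/62⌋ = 23 − 22 = 1
n=31: ⌊(32·45+53)/62⌋ − ⌊(31·45+53)/62⌋ = ⌊1493/62⌋ − ⌊1448/62⌋ = 24 − 23 = 1
n=32: ⌊(33·45+53)/62⌋ − ⌊(32·45+53)/62⌋ = ⌊1538/62⌋ − ⌊1493/62⌋ = 24 − 24 = 0
n=33: ⌊(34·45+53)/62⌋ − ⌊(33·45+53)/62⌋ = ⌊1583/62⌋ − ⌊1538/62⌋ = 25 − 24 = 1
n=34: ⌊(35·45+53)/62⌋ − ⌊(34·45+53)/62⌋ = ⌊1628/62⌋ − ⌊1583/62⌋ = 26 − 25 = 1
n=35: ⌊(36·45+53)/62⌋ − ⌊(35·45+53)/62⌋ = ⌊1673/62⌋ − ⌊1628/62⌋ = 26 − 26 = 0
n=36: ⌊(37·45+53)/62⌋ − ⌊(36·45+53)/62⌋ = ⌊1718/62⌋ − ⌊1673/62⌋ = 27 − 26 = 1
n=37: ⌊(38·45+53)/62⌋ − ⌊(37·45+53)/62⌋ = ⌊1763/62⌋ − ⌊1718/62⌋ = 28 − 27 = 1
n=38: ⌊(39·45+53)/62⌋ − ⌊(38·45+53)/62⌋ = ⌊1808/62⌋ − ⌊1763/62⌋ = 29 − 28 = 1
n=39: ⌊(40·45+53)/62⌋ − ⌊(39·45+53)/62⌋ = ⌊1853/62⌋ − ⌊1808/62⌋ = 29 − 29 = 0
n=40: ⌊(41·45+53)/62⌋ − ⌊(40·45+53)/62⌋ = ⌊1898/62⌋ − ⌊1853/62⌋ = 30 − 29 = 1
n=41: ⌊(42·45+53)/62⌋ − ⌊(41·45+53)/62⌋ = ⌊1943/62⌋ − ⌊1898/62⌋ = 31 − 30 = 1
n=42: ⌊(43·45+53)/62⌋ − ⌊(42·45+53)/62⌋ = ⌊1988/62⌋ − ⌊1943/62⌋ = 32 − 31 = 1
n=43: ⌊(44·45+53)/62⌋ − ⌊(43·45+53)/62⌋ = ⌊2033/62⌋ − ⌊1988/62⌋ = 32 − 32 = 0
n=44: ⌊(45·45+53)/62⌋ − ⌊(44·45+53)/62⌋ = ⌊2078/62⌋ − ⌊2033/62⌋ = 33 − 32 = 1
n=45: ⌊(46·45+53)/62⌋ − ⌊(45·45+53)/62⌋ = ⌊2123/62⌋ − ⌊2078/62⌋ = 34 − 33 = 1
n=46: ⌊(47·45+53)/62⌋ − ⌊(46·45+53)/62⌋ = ⌊2168/62⌋ − ⌊2123/62⌋ = 34 − 34 = 0
n=47: ⌊(48·45+53)/62⌋ − ⌊(47·45+53)/62⌋ = ⌊2213/62⌋ − ⌊2168/62⌋ = 35 − 34 = 1
n=48: ⌊(49·45+53)/62⌋ − ⌊(48·45+53)/62⌋ = ⌊2258/62⌋ − ⌊2213/62⌋ = 36 − 35 = 1
n=49: ⌊(50·45+53)/62⌋ − ⌊(49·45+53)/62⌋ = ⌊2303/62⌋ − ⌊2258/62⌋ = 37 − 36 = 1
n=50: ⌊(51·45+53)/62⌋ − ⌊(50·45+53)/62⌋ = ⌊2348/62⌋ − ⌊2303/62⌋ = 37 − 37 = 0
n=51: ⌊(52·45+53)/62⌋ − ⌊(51·45+53)/62⌋ = ⌊2393/62⌋ − ⌊2348/62⌋ = 38 − 37 = 1
n=52: ⌊(53·45+53)/62⌋ − ⌊(52·45+53)/62⌋ = ⌊2438/62⌋ − ⌊2393/62⌋ = 39 − 38 = 1
n=53: ⌊(54·45+53)/62⌋ − ⌊(53·45+53)/62⌋ = ⌊2483/62⌋ − ⌊2438/62⌋ = 40 − 39 = 1
n=54: ⌊(55·45+53)/62⌋ − ⌊(54·45+53)/62⌋ = ⌊2528/62⌋ − ⌊2483/62⌋ = 40 − 40 = 0
n=55: ⌊(56·45+53)/62⌋ − ⌊(55·45+53)/62⌋ = ⌊2573/62⌋ − ⌊2528/62⌋ = 41 − 40 = 1
n=56: ⌊(57·45+53)/62⌋ − ⌊(56·45+53)/62⌋ = ⌊2618/62⌋ − ⌊2573/62⌋ = 42 − 41 = 1
n=57: ⌊(58·45+53)/62⌋ − ⌊(57·45+53)/62⌋ = ⌊2663/62⌋ − ⌊2618/62⌋ = 42 − 42 = 0
n=58: ⌊(59·45+53)/62⌋ − ⌊(58·45+53)/62⌋ = ⌊2708/62⌋ − ⌊2663/62⌋ = 43 − 42 = 1
n=59: ⌊(60·45+53)/62⌋ − ⌊(59·45+53)/62⌋ = ⌊2753/62⌋ − ⌊2708/62⌋ = 44 − 43 = 1
n=60: ⌊(61·45+53)/62⌋ − ⌊(60·45+53)/62⌋ = ⌊2798/62⌋ − ⌊2753/62⌋ = 45 − 44 = 1
n=61: ⌊(62·45+53)/62⌋ − ⌊(61·45+53)/62⌋ = ⌊2843/62⌋ − ⌊2798/62⌋ = 45 − 45 = 0
n=62: ⌊(63·45+53)/62⌋ − ⌊(62·45+53)/62⌋ = ⌊2888/62⌋ − ⌊2843/62⌋ = 46 − 45 = 1

111011011101110110111011101101110110111011101101110111011011101


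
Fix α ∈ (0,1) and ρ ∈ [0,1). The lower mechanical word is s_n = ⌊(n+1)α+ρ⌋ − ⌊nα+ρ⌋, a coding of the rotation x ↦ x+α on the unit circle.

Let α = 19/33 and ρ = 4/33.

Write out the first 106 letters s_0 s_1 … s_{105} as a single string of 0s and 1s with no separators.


n=0: ⌊(1·19+4)/33⌋ − ⌊(0·19+4)/33⌋ = ⌊23/33⌋ − ⌊4/33⌋ = 0 − 0 = 0
n=1: ⌊(2·19+4)/33⌋ − ⌊(1·19+4)/33⌋ = ⌊42/33⌋ − ⌊23/33⌋ = 1 − 0 = 1
n=2: ⌊(3·19+4)/33⌋ − ⌊(2·19+4)/33⌋ = ⌊61/33⌋ − ⌊42/33⌋ = 1 − 1 = 0
n=3: ⌊(4·19+4)/33⌋ − ⌊(3·19+4)/33⌋ = ⌊80/33⌋ − ⌊61/33⌋ = 2 − 1 = 1
n=4: ⌊(5·19+4)/33⌋ − ⌊(4·19+4)/33⌋ = ⌊99/33⌋ − ⌊80/33⌋ = 3 − 2 = 1
n=5: ⌊(6·19+4)/33⌋ − ⌊(5·19+4)/33⌋ = ⌊118/33⌋ − ⌊99/33⌋ = 3 − 3 = 0
n=6: ⌊(7·19+4)/33⌋ − ⌊(6·19+4)/33⌋ = ⌊137/33⌋ − ⌊118/33⌋ = 4 − 3 = 1
n=7: ⌊(8·19+4)/33⌋ − ⌊(7·19+4)/33⌋ = ⌊156/33⌋ − ⌊137/33⌋ = 4 − 4 = 0
n=8: ⌊(9·19+4)/33⌋ − ⌊(8·19+4)/33⌋ = ⌊175/33⌋ − ⌊156/33⌋ = 5 − 4 = 1
n=9: ⌊(10·19+4)/33⌋ − ⌊(9·19+4)/33⌋ = ⌊194/33⌋ − ⌊175/33⌋ = 5 − 5 = 0
n=10: ⌊(11·19+4)/33⌋ − ⌊(10·19+4)/33⌋ = ⌊213/33⌋ − ⌊194/33⌋ = 6 − 5 = 1
n=11: ⌊(12·19+4)/33⌋ − ⌊(11·19+4)/33⌋ = ⌊232/33⌋ − ⌊213/33⌋ = 7 − 6 = 1
n=12: ⌊(13·19+4)/33⌋ − ⌊(12·19+4)/33⌋ = ⌊251/33⌋ − ⌊232/33⌋ = 7 − 7 = 0
n=13: ⌊(14·19+4)/33⌋ − ⌊(13·19+4)/33⌋ = ⌊270/33⌋ − ⌊251/33⌋ = 8 − 7 = 1
n=14: ⌊(15·19+4)/33⌋ − ⌊(14·19+4)/33⌋ = ⌊289/33⌋ − ⌊270/33⌋ = 8 − 8 = 0
n=15: ⌊(16·19+4)/33⌋ − ⌊(15·19+4)/33⌋ = ⌊308/33⌋ − ⌊289/33⌋ = 9 − 8 = 1
n=16: ⌊(17·19+4)/33⌋ − ⌊(16·19+4)/33⌋ = ⌊327/33⌋ − ⌊308/33⌋ = 9 − 9 = 0
n=17: ⌊(18·19+4)/33⌋ − ⌊(17·19+4)/33⌋ = ⌊346/33⌋ − ⌊327/33⌋ = 10 − 9 = 1
n=18: ⌊(19·19+4)/33⌋ − ⌊(18·19+4)/33⌋ = ⌊365/33⌋ − ⌊346/33⌋ = 11 − 10 = 1
n=19: ⌊(20·19+4)/33⌋ − ⌊(19·19+4)/33⌋ = ⌊384/33⌋ − ⌊365/33⌋ = 11 − 11 = 0
n=20: ⌊(21·19+4)/33⌋ − ⌊(20·19+4)/33⌋ = ⌊403/33⌋ − ⌊384/33⌋ = 12 − 11 = 1
n=21: ⌊(22·19+4)/33⌋ − ⌊(21·19+4)/33⌋ = ⌊422/33⌋ − ⌊403/33⌋ = 12 − 12 = 0
n=22: ⌊(23·19+4)/33⌋ − ⌊(22·19+4)/33⌋ = ⌊441/33⌋ − ⌊422/33⌋ = 13 − 12 = 1
n=23: ⌊(24·19+4)/33⌋ − ⌊(23·19+4)/33⌋ = ⌊460/33⌋ − ⌊441/33⌋ = 13 − 13 = 0
n=24: ⌊(25·19+4)/33⌋ − ⌊(24·19+4)/33⌋ = ⌊479/33⌋ − ⌊460/33⌋ = 14 − 13 = 1
n=25: ⌊(26·19+4)/33⌋ − ⌊(25·19+4)/33⌋ = ⌊498/33⌋ − ⌊479/33⌋ = 15 − 14 = 1
n=26: ⌊(27·19+4)/33⌋ − ⌊(26·19+4)/33⌋ = ⌊517/33⌋ − ⌊498/33⌋ = 15 − 15 = 0
n=27: ⌊(28·19+4)/33⌋ − ⌊(27·19+4)/33⌋ = ⌊536/33⌋ − ⌊517/33⌋ = 16 − 15 = 1
n=28: ⌊(29·19+4)/33⌋ − ⌊(28·19+4)/33⌋ = ⌊555/33⌋ − ⌊536/33⌋ = 16 − 16 = 0
n=29: ⌊(30·19+4)/33⌋ − ⌊(29·19+4)/33⌋ = ⌊574/33⌋ − ⌊555/33⌋ = 17 − 16 = 1
n=30: ⌊(31·19+4)/33⌋ − ⌊(30·19+4)/33⌋ = ⌊593/33⌋ − ⌊574/33⌋ = 17 − 17 = 0
n=31: ⌊(32·19+4)/33⌋ − ⌊(31·19+4)/33⌋ = ⌊612/33⌋ − ⌊593/33⌋ = 18 − 17 = 1
n=32: ⌊(33·19+4)/33⌋ − ⌊(32·19+4)/33⌋ = ⌊631/33⌋ − ⌊612/33⌋ = 19 − 18 = 1
n=33: ⌊(34·19+4)/33⌋ − ⌊(33·19+4)/33⌋ = ⌊650/33⌋ − ⌊631/33⌋ = 19 − 19 = 0
n=34: ⌊(35·19+4)/33⌋ − ⌊(34·19+4)/33⌋ = ⌊669/33⌋ − ⌊650/33⌋ = 20 − 19 = 1
n=35: ⌊(36·19+4)/33⌋ − ⌊(35·19+4)/33⌋ = ⌊688/33⌋ − ⌊669/33⌋ = 20 − 20 = 0
n=36: ⌊(37·19+4)/33⌋ − ⌊(36·19+4)/33⌋ = ⌊707/33⌋ − ⌊688/33⌋ = 21 − 20 = 1
n=37: ⌊(38·19+4)/33⌋ − ⌊(37·19+4)/33⌋ = ⌊726/33⌋ − ⌊707/33⌋ = 22 − 21 = 1
n=38: ⌊(39·19+4)/33⌋ − ⌊(38·19+4)/33⌋ = ⌊745/33⌋ − ⌊726/33⌋ = 22 − 22 = 0
n=39: ⌊(40·19+4)/33⌋ − ⌊(39·19+4)/33⌋ = ⌊764/33⌋ − ⌊745/33⌋ = 23 − 22 = 1
n=40: ⌊(41·19+4)/33⌋ − ⌊(40·19+4)/33⌋ = ⌊783/33⌋ − ⌊764/33⌋ = 23 − 23 = 0
n=41: ⌊(42·19+4)/33⌋ − ⌊(41·19+4)/33⌋ = ⌊802/33⌋ − ⌊783/33⌋ = 24 − 23 = 1
n=42: ⌊(43·19+4)/33⌋ − ⌊(42·19+4)/33⌋ = ⌊821/33⌋ − ⌊802/33⌋ = 24 − 24 = 0
n=43: ⌊(44·19+4)/33⌋ − ⌊(43·19+4)/33⌋ = ⌊840/33⌋ − ⌊821/33⌋ = 25 − 24 = 1
n=44: ⌊(45·19+4)/33⌋ − ⌊(44·19+4)/33⌋ = ⌊859/33⌋ − ⌊840/33⌋ = 26 − 25 = 1
n=45: ⌊(46·19+4)/33⌋ − ⌊(45·19+4)/33⌋ = ⌊878/33⌋ − ⌊859/33⌋ = 26 − 26 = 0
n=46: ⌊(47·19+4)/33⌋ − ⌊(46·19+4)/33⌋ = ⌊897/33⌋ − ⌊878/33⌋ = 27 − 26 = 1
n=47: ⌊(48·19+4)/33⌋ − ⌊(47·19+4)/33⌋ = ⌊916/33⌋ − ⌊897/33⌋ = 27 − 27 = 0
n=48: ⌊(49·19+4)/33⌋ − ⌊(48·19+4)/33⌋ = ⌊935/33⌋ − ⌊916/33⌋ = 28 − 27 = 1
n=49: ⌊(50·19+4)/33⌋ − ⌊(49·19+4)/33⌋ = ⌊954/33⌋ − ⌊935/33⌋ = 28 − 28 = 0
n=50: ⌊(51·19+4)/33⌋ − ⌊(50·19+4)/33⌋ = ⌊973/33⌋ − ⌊954/33⌋ = 29 − 28 = 1
n=51: ⌊(52·19+4)/33⌋ − ⌊(51·19+4)/33⌋ = ⌊992/33⌋ − ⌊973/33⌋ = 30 − 29 = 1
n=52: ⌊(53·19+4)/33⌋ − ⌊(52·19+4)/33⌋ = ⌊1011/33⌋ − ⌊992/33⌋ = 30 − 30 = 0
n=53: ⌊(54·19+4)/33⌋ − ⌊(53·19+4)/33⌋ = ⌊1030/33⌋ − ⌊1011/33⌋ = 31 − 30 = 1
n=54: ⌊(55·19+4)/33⌋ − ⌊(54·19+4)/33⌋ = ⌊1049/33⌋ − ⌊1030/33⌋ = 31 − 31 = 0
n=55: ⌊(56·19+4)/33⌋ − ⌊(55·19+4)/33⌋ = ⌊1068/33⌋ − ⌊1049/33⌋ = 32 − 31 = 1
n=56: ⌊(57·19+4)/33⌋ − ⌊(56·19+4)/33⌋ = ⌊1087/33⌋ − ⌊1068/33⌋ = 32 − 32 = 0
n=57: ⌊(58·19+4)/33⌋ − ⌊(57·19+4)/33⌋ = ⌊1106/33⌋ − ⌊1087/33⌋ = 33 − 32 = 1
n=58: ⌊(59·19+4)/33⌋ − ⌊(58·19+4)/33⌋ = ⌊1125/33⌋ − ⌊1106/33⌋ = 34 − 33 = 1
n=59: ⌊(60·19+4)/33⌋ − ⌊(59·19+4)/33⌋ = ⌊1144/33⌋ − ⌊1125/33⌋ = 34 − 34 = 0
n=60: ⌊(61·19+4)/33⌋ − ⌊(60·19+4)/33⌋ = ⌊1163/33⌋ − ⌊1144/33⌋ = 35 − 34 = 1
n=61: ⌊(62·19+4)/33⌋ − ⌊(61·19+4)/33⌋ = ⌊1182/33⌋ − ⌊1163/33⌋ = 35 − 35 = 0
n=62: ⌊(63·19+4)/33⌋ − ⌊(62·19+4)/33⌋ = ⌊1201/33⌋ − ⌊1182/33⌋ = 36 − 35 = 1
n=63: ⌊(64·19+4)/33⌋ − ⌊(63·19+4)/33⌋ = ⌊1220/33⌋ − ⌊1201/33⌋ = 36 − 36 = 0
n=64: ⌊(65·19+4)/33⌋ − ⌊(64·19+4)/33⌋ = ⌊1239/33⌋ − ⌊1220/33⌋ = 37 − 36 = 1
n=65: ⌊(66·19+4)/33⌋ − ⌊(65·19+4)/33⌋ = ⌊1258/33⌋ − ⌊1239/33⌋ = 38 − 37 = 1
n=66: ⌊(67·19+4)/33⌋ − ⌊(66·19+4)/33⌋ = ⌊1277/33⌋ − ⌊1258/33⌋ = 38 − 38 = 0
n=67: ⌊(68·19+4)/33⌋ − ⌊(67·19+4)/33⌋ = ⌊1296/33⌋ − ⌊1277/33⌋ = 39 − 38 = 1
n=68: ⌊(69·19+4)/33⌋ − ⌊(68·19+4)/33⌋ = ⌊1315/33⌋ − ⌊1296/33⌋ = 39 − 39 = 0
n=69: ⌊(70·19+4)/33⌋ − ⌊(69·19+4)/33⌋ = ⌊1334/33⌋ − ⌊1315/33⌋ = 40 − 39 = 1
n=70: ⌊(71·19+4)/33⌋ − ⌊(70·19+4)/33⌋ = ⌊1353/33⌋ − ⌊1334/33⌋ = 41 − 40 = 1
n=71: ⌊(72·19+4)/33⌋ − ⌊(71·19+4)/33⌋ = ⌊1372/33⌋ − ⌊1353/33⌋ = 41 − 41 = 0
n=72: ⌊(73·19+4)/33⌋ − ⌊(72·19+4)/33⌋ = ⌊1391/33⌋ − ⌊1372/33⌋ = 42 − 41 = 1
n=73: ⌊(74·19+4)/33⌋ − ⌊(73·19+4)/33⌋ = ⌊1410/33⌋ − ⌊1391/33⌋ = 42 − 42 = 0
n=74: ⌊(75·19+4)/33⌋ − ⌊(74·19+4)/33⌋ = ⌊1429/33⌋ − ⌊1410/33⌋ = 43 − 42 = 1
n=75: ⌊(76·19+4)/33⌋ − ⌊(75·19+4)/33⌋ = ⌊1448/33⌋ − ⌊1429/33⌋ = 43 − 43 = 0
n=76: ⌊(77·19+4)/33⌋ − ⌊(76·19+4)/33⌋ = ⌊1467/33⌋ − ⌊1448/33⌋ = 44 − 43 = 1
n=77: ⌊(78·19+4)/33⌋ − ⌊(77·19+4)/33⌋ = ⌊1486/33⌋ − ⌊1467/33⌋ = 45 − 44 = 1
n=78: ⌊(79·19+4)/33⌋ − ⌊(78·19+4)/33⌋ = ⌊1505/33⌋ − ⌊1486/33⌋ = 45 − 45 = 0
n=79: ⌊(80·19+4)/33⌋ − ⌊(79·19+4)/33⌋ = ⌊1524/33⌋ − ⌊1505/33⌋ = 46 − 45 = 1
n=80: ⌊(81·19+4)/33⌋ − ⌊(80·19+4)/33⌋ = ⌊1543/33⌋ − ⌊1524/33⌋ = 46 − 46 = 0
n=81: ⌊(82·19+4)/33⌋ − ⌊(81·19+4)/33⌋ = ⌊1562/33⌋ − ⌊1543/33⌋ = 47 − 46 = 1
n=82: ⌊(83·19+4)/33⌋ − ⌊(82·19+4)/33⌋ = ⌊1581/33⌋ − ⌊1562/33⌋ = 47 − 47 = 0
n=83: ⌊(84·19+4)/33⌋ − ⌊(83·19+4)/33⌋ = ⌊1600/33⌋ − ⌊1581/33⌋ = 48 − 47 = 1
n=84: ⌊(85·19+4)/33⌋ − ⌊(84·19+4)/33⌋ = ⌊1619/33⌋ − ⌊1600/33⌋ = 49 − 48 = 1
n=85: ⌊(86·19+4)/33⌋ − ⌊(85·19+4)/33⌋ = ⌊1638/33⌋ − ⌊1619/33⌋ = 49 − 49 = 0
n=86: ⌊(87·19+4)/33⌋ − ⌊(86·19+4)/33⌋ = ⌊1657/33⌋ − ⌊1638/33⌋ = 50 − 49 = 1
n=87: ⌊(88·19+4)/33⌋ − ⌊(87·19+4)/33⌋ = ⌊1676/33⌋ − ⌊1657/33⌋ = 50 − 50 = 0
n=88: ⌊(89·19+4)/33⌋ − ⌊(88·19+4)/33⌋ = ⌊1695/33⌋ − ⌊1676/33⌋ = 51 − 50 = 1
n=89: ⌊(90·19+4)/33⌋ − ⌊(89·19+4)/33⌋ = ⌊1714/33⌋ − ⌊1695/33⌋ = 51 − 51 = 0
n=90: ⌊(91·19+4)/33⌋ − ⌊(90·19+4)/33⌋ = ⌊1733/33⌋ − ⌊1714/33⌋ = 52 − 51 = 1
n=91: ⌊(92·19+4)/33⌋ − ⌊(91·19+4)/33⌋ = ⌊1752/33⌋ − ⌊1733/33⌋ = 53 − 52 = 1
n=92: ⌊(93·19+4)/33⌋ − ⌊(92·19+4)/33⌋ = ⌊1771/33⌋ − ⌊1752/33⌋ = 53 − 53 = 0
n=93: ⌊(94·19+4)/33⌋ − ⌊(93·19+4)/33⌋ = ⌊1790/33⌋ − ⌊1771/33⌋ = 54 − 53 = 1
n=94: ⌊(95·19+4)/33⌋ − ⌊(94·19+4)/33⌋ = ⌊1809/33⌋ − ⌊1790/33⌋ = 54 − 54 = 0
n=95: ⌊(96·19+4)/33⌋ − ⌊(95·19+4)/33⌋ = ⌊1828/33⌋ − ⌊1809/33⌋ = 55 − 54 = 1
n=96: ⌊(97·19+4)/33⌋ − ⌊(96·19+4)/33⌋ = ⌊1847/33⌋ − ⌊1828/33⌋ = 55 − 55 = 0
n=97: ⌊(98·19+4)/33⌋ − ⌊(97·19+4)/33⌋ = ⌊1866/33⌋ − ⌊1847/33⌋ = 56 − 55 = 1
n=98: ⌊(99·19+4)/33⌋ − ⌊(98·19+4)/33⌋ = ⌊1885/33⌋ − ⌊1866/33⌋ = 57 − 56 = 1
n=99: ⌊(100·19+4)/33⌋ − ⌊(99·19+4)/33⌋ = ⌊1904/33⌋ − ⌊1885/33⌋ = 57 − 57 = 0
n=100: ⌊(101·19+4)/33⌋ − ⌊(100·19+4)/33⌋ = ⌊1923/33⌋ − ⌊1904/33⌋ = 58 − 57 = 1
n=101: ⌊(102·19+4)/33⌋ − ⌊(101·19+4)/33⌋ = ⌊1942/33⌋ − ⌊1923/33⌋ = 58 − 58 = 0
n=102: ⌊(103·19+4)/33⌋ − ⌊(102·19+4)/33⌋ = ⌊1961/33⌋ − ⌊1942/33⌋ = 59 − 58 = 1
n=103: ⌊(104·19+4)/33⌋ − ⌊(103·19+4)/33⌋ = ⌊1980/33⌋ − ⌊1961/33⌋ = 60 − 59 = 1
n=104: ⌊(105·19+4)/33⌋ − ⌊(104·19+4)/33⌋ = ⌊1999/33⌋ − ⌊1980/33⌋ = 60 − 60 = 0
n=105: ⌊(106·19+4)/33⌋ − ⌊(105·19+4)/33⌋ = ⌊2018/33⌋ − ⌊1999/33⌋ = 61 − 60 = 1

0101101010110101011010101101010110101101010110101011010101101010110101101010110101011010101101010110101101


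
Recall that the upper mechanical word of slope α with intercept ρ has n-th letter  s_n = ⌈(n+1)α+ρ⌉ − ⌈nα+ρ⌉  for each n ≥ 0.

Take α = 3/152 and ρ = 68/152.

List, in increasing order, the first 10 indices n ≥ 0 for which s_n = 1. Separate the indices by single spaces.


28 78 129 180 230 281 332 382 433 484

n=0: ⌈71/152⌉−⌈68/152⌉ = 1−1 = 0
n=1: ⌈74/152⌉−⌈71/152⌉ = 1−1 = 0
  …
n=28: ⌈155/152⌉−⌈152/152⌉ = 2−1 = 1  ← one
n=29: ⌈158/152⌉−⌈155/152⌉ = 2−2 = 0
n=30: ⌈161/152⌉−⌈158/152⌉ = 2−2 = 0
  …
n=78: ⌈305/152⌉−⌈302/152⌉ = 3−2 = 1  ← one
n=79: ⌈308/152⌉−⌈305/152⌉ = 3−3 = 0
n=80: ⌈311/152⌉−⌈308/152⌉ = 3−3 = 0
  …
n=129: ⌈458/152⌉−⌈455/152⌉ = 4−3 = 1  ← one
n=130: ⌈461/152⌉−⌈458/152⌉ = 4−4 = 0
n=131: ⌈464/152⌉−⌈461/152⌉ = 4−4 = 0
  …
n=180: ⌈611/152⌉−⌈608/152⌉ = 5−4 = 1  ← one
n=181: ⌈614/152⌉−⌈611/152⌉ = 5−5 = 0
n=182: ⌈617/152⌉−⌈614/152⌉ = 5−5 = 0
  …
n=230: ⌈761/152⌉−⌈758/152⌉ = 6−5 = 1  ← one
n=231: ⌈764/152⌉−⌈761/152⌉ = 6−6 = 0
n=232: ⌈767/152⌉−⌈764/152⌉ = 6−6 = 0
  …
n=281: ⌈914/152⌉−⌈911/152⌉ = 7−6 = 1  ← one
n=282: ⌈917/152⌉−⌈914/152⌉ = 7−7 = 0
n=283: ⌈920/152⌉−⌈917/152⌉ = 7−7 = 0
  …
n=332: ⌈1067/152⌉−⌈1064/152⌉ = 8−7 = 1  ← one
n=333: ⌈1070/152⌉−⌈1067/152⌉ = 8−8 = 0
n=334: ⌈1073/152⌉−⌈1070/152⌉ = 8−8 = 0
  …
n=382: ⌈1217/152⌉−⌈1214/152⌉ = 9−8 = 1  ← one
n=383: ⌈1220/152⌉−⌈1217/152⌉ = 9−9 = 0
n=384: ⌈1223/152⌉−⌈1220/152⌉ = 9−9 = 0
  …
n=433: ⌈1370/152⌉−⌈1367/152⌉ = 10−9 = 1  ← one
n=434: ⌈1373/152⌉−⌈1370/152⌉ = 10−10 = 0
n=435: ⌈1376/152⌉−⌈1373/152⌉ = 10−10 = 0
  …
n=484: ⌈1523/152⌉−⌈1520/152⌉ = 11−10 = 1  ← one
positions of the first 10 ones: 28 78 129 180 230 281 332 382 433 484
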